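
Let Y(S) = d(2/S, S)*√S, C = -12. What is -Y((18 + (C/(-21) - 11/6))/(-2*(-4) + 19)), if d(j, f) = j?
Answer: -18*√9842/703 ≈ -2.5401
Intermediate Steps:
Y(S) = 2/√S (Y(S) = (2/S)*√S = 2/√S)
-Y((18 + (C/(-21) - 11/6))/(-2*(-4) + 19)) = -2/√((18 + (-12/(-21) - 11/6))/(-2*(-4) + 19)) = -2/√((18 + (-12*(-1/21) - 11*⅙))/(8 + 19)) = -2/√((18 + (4/7 - 11/6))/27) = -2/√((18 - 53/42)*(1/27)) = -2/√((703/42)*(1/27)) = -2/√(703/1134) = -2*9*√9842/703 = -18*√9842/703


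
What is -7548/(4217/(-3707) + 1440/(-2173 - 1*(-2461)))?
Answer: -13990218/7159 ≈ -1954.2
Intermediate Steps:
-7548/(4217/(-3707) + 1440/(-2173 - 1*(-2461))) = -7548/(4217*(-1/3707) + 1440/(-2173 + 2461)) = -7548/(-4217/3707 + 1440/288) = -7548/(-4217/3707 + 1440*(1/288)) = -7548/(-4217/3707 + 5) = -7548/14318/3707 = -7548*3707/14318 = -13990218/7159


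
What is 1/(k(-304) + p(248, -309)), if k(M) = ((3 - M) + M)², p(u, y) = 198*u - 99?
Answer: 1/49014 ≈ 2.0402e-5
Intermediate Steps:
p(u, y) = -99 + 198*u
k(M) = 9 (k(M) = 3² = 9)
1/(k(-304) + p(248, -309)) = 1/(9 + (-99 + 198*248)) = 1/(9 + (-99 + 49104)) = 1/(9 + 49005) = 1/49014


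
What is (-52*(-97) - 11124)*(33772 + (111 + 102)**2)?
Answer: -481177280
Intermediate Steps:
(-52*(-97) - 11124)*(33772 + (111 + 102)**2) = (5044 - 11124)*(33772 + 213**2) = -6080*(33772 + 45369) = -6080*79141 = -481177280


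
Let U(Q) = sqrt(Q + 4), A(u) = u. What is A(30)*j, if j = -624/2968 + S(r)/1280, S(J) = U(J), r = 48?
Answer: -2340/371 + 3*sqrt(13)/64 ≈ -6.1383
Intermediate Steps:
U(Q) = sqrt(4 + Q)
S(J) = sqrt(4 + J)
j = -78/371 + sqrt(13)/640 (j = -624/2968 + sqrt(4 + 48)/1280 = -624*1/2968 + sqrt(52)*(1/1280) = -78/371 + (2*sqrt(13))*(1/1280) = -78/371 + sqrt(13)/640 ≈ -0.20461)
A(30)*j = 30*(-78/371 + sqrt(13)/640) = -2340/371 + 3*sqrt(13)/64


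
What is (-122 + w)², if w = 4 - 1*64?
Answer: 33124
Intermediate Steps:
w = -60 (w = 4 - 64 = -60)
(-122 + w)² = (-122 - 60)² = (-182)² = 33124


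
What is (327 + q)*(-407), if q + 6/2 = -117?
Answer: -84249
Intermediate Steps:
q = -120 (q = -3 - 117 = -120)
(327 + q)*(-407) = (327 - 120)*(-407) = 207*(-407) = -84249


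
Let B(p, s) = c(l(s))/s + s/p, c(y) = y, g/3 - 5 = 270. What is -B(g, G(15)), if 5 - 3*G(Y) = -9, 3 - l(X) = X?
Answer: 12179/34650 ≈ 0.35149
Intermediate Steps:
g = 825 (g = 15 + 3*270 = 15 + 810 = 825)
l(X) = 3 - X
G(Y) = 14/3 (G(Y) = 5/3 - ⅓*(-9) = 5/3 + 3 = 14/3)
B(p, s) = s/p + (3 - s)/s (B(p, s) = (3 - s)/s + s/p = s/p + (3 - s)/s)
-B(g, G(15)) = -(-1 + 3/(14/3) + (14/3)/825) = -(-1 + 3*(3/14) + (14/3)*(1/825)) = -(-1 + 9/14 + 14/2475) = -1*(-12179/34650) = 12179/34650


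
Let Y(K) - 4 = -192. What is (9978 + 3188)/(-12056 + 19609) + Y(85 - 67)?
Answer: -1406798/7553 ≈ -186.26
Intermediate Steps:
Y(K) = -188 (Y(K) = 4 - 192 = -188)
(9978 + 3188)/(-12056 + 19609) + Y(85 - 67) = (9978 + 3188)/(-12056 + 19609) - 188 = 13166/7553 - 188 = -1406798/7553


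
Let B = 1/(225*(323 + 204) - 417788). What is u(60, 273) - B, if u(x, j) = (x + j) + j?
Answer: 181323079/299213 ≈ 606.00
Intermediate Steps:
u(x, j) = x + 2*j (u(x, j) = (j + x) + j = x + 2*j)
B = -1/299213 (B = 1/(225*527 - 417788) = 1/(118575 - 417788) = 1/(-299213) = -1/299213 ≈ -3.3421e-6)
u(60, 273) - B = (60 + 2*273) - 1*(-1/299213) = (60 + 546) + 1/299213 = 606 + 1/299213 = 181323079/299213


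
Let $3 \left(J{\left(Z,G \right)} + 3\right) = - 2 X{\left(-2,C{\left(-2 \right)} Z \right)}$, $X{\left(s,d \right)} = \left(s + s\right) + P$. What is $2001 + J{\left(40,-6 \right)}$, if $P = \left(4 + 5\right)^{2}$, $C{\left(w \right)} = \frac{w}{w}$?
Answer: $\frac{5840}{3} \approx 1946.7$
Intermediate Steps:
$C{\left(w \right)} = 1$
$P = 81$ ($P = 9^{2} = 81$)
$X{\left(s,d \right)} = 81 + 2 s$ ($X{\left(s,d \right)} = \left(s + s\right) + 81 = 2 s + 81 = 81 + 2 s$)
$J{\left(Z,G \right)} = - \frac{163}{3}$ ($J{\left(Z,G \right)} = -3 + \frac{\left(-2\right) \left(81 + 2 \left(-2\right)\right)}{3} = -3 + \frac{\left(-2\right) \left(81 - 4\right)}{3} = -3 + \frac{\left(-2\right) 77}{3} = -3 + \frac{1}{3} \left(-154\right) = -3 - \frac{154}{3} = - \frac{163}{3}$)
$2001 + J{\left(40,-6 \right)} = 2001 - \frac{163}{3} = \frac{5840}{3}$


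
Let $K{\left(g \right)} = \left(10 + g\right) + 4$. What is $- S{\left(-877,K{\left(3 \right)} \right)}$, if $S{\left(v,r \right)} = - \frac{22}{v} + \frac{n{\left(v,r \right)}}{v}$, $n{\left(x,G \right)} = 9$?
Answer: $- \frac{13}{877} \approx -0.014823$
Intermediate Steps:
$K{\left(g \right)} = 14 + g$
$S{\left(v,r \right)} = - \frac{13}{v}$ ($S{\left(v,r \right)} = - \frac{22}{v} + \frac{9}{v} = - \frac{13}{v}$)
$- S{\left(-877,K{\left(3 \right)} \right)} = - \frac{-13}{-877} = - \frac{\left(-13\right) \left(-1\right)}{877} = \left(-1\right) \frac{13}{877} = - \frac{13}{877}$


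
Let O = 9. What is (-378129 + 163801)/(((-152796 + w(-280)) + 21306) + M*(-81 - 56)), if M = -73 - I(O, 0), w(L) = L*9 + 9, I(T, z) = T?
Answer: 214328/122767 ≈ 1.7458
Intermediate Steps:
w(L) = 9 + 9*L (w(L) = 9*L + 9 = 9 + 9*L)
M = -82 (M = -73 - 1*9 = -73 - 9 = -82)
(-378129 + 163801)/(((-152796 + w(-280)) + 21306) + M*(-81 - 56)) = (-378129 + 163801)/(((-152796 + (9 + 9*(-280))) + 21306) - 82*(-81 - 56)) = -214328/(((-152796 + (9 - 2520)) + 21306) - 82*(-137)) = -214328/(((-152796 - 2511) + 21306) + 11234) = -214328/((-155307 + 21306) + 11234) = -214328/(-134001 + 11234) = -214328/(-122767) = -214328*(-1/122767) = 214328/122767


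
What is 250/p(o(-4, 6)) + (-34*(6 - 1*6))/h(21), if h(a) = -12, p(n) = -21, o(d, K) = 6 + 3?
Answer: -250/21 ≈ -11.905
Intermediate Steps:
o(d, K) = 9
250/p(o(-4, 6)) + (-34*(6 - 1*6))/h(21) = 250/(-21) - 34*(6 - 1*6)/(-12) = 250*(-1/21) - 34*(6 - 6)*(-1/12) = -250/21 - 34*0*(-1/12) = -250/21 + 0*(-1/12) = -250/21 + 0 = -250/21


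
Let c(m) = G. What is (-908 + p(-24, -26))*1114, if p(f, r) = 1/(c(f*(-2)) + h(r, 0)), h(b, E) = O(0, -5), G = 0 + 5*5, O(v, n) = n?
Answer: -10114563/10 ≈ -1.0115e+6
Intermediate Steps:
G = 25 (G = 0 + 25 = 25)
h(b, E) = -5
c(m) = 25
p(f, r) = 1/20 (p(f, r) = 1/(25 - 5) = 1/20)
(-908 + p(-24, -26))*1114 = (-908 + 1/20)*1114 = -18159/20*1114 = -10114563/10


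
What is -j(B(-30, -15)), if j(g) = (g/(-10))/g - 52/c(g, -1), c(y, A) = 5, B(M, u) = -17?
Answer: 21/2 ≈ 10.500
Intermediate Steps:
j(g) = -21/2 (j(g) = (g/(-10))/g - 52/5 = (g*(-⅒))/g - 52*⅕ = (-g/10)/g - 52/5 = -⅒ - 52/5 = -21/2)
-j(B(-30, -15)) = -1*(-21/2) = 21/2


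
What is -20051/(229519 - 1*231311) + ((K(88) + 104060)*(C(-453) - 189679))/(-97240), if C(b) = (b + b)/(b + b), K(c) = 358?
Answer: 4436742338401/21781760 ≈ 2.0369e+5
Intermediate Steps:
C(b) = 1 (C(b) = (2*b)/((2*b)) = (2*b)*(1/(2*b)) = 1)
-20051/(229519 - 1*231311) + ((K(88) + 104060)*(C(-453) - 189679))/(-97240) = -20051/(229519 - 1*231311) + ((358 + 104060)*(1 - 189679))/(-97240) = -20051/(229519 - 231311) + (104418*(-189678))*(-1/97240) = -20051/(-1792) - 19805797404*(-1/97240) = -20051*(-1/1792) + 4951449351/24310 = 20051/1792 + 4951449351/24310 = 4436742338401/21781760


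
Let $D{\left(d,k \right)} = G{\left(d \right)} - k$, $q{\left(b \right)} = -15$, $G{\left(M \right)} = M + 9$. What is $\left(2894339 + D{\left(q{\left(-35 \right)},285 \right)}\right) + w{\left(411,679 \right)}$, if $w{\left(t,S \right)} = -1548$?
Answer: $2892500$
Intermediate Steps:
$G{\left(M \right)} = 9 + M$
$D{\left(d,k \right)} = 9 + d - k$ ($D{\left(d,k \right)} = \left(9 + d\right) - k = 9 + d - k$)
$\left(2894339 + D{\left(q{\left(-35 \right)},285 \right)}\right) + w{\left(411,679 \right)} = \left(2894339 - 291\right) - 1548 = 2894048 - 1548 = 2892500$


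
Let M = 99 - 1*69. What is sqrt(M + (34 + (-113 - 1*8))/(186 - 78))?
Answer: sqrt(1051)/6 ≈ 5.4032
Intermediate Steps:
M = 30 (M = 99 - 69 = 30)
sqrt(M + (34 + (-113 - 1*8))/(186 - 78)) = sqrt(30 + (34 + (-113 - 1*8))/(186 - 78)) = sqrt(30 + (34 + (-113 - 8))/108) = sqrt(30 + (34 - 121)*(1/108)) = sqrt(30 - 87*1/108) = sqrt(30 - 29/36) = sqrt(1051/36) = sqrt(1051)/6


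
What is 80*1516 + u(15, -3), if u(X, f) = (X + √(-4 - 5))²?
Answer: 121496 + 90*I ≈ 1.215e+5 + 90.0*I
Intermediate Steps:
u(X, f) = (X + 3*I)² (u(X, f) = (X + √(-9))² = (X + 3*I)²)
80*1516 + u(15, -3) = 80*1516 + (15 + 3*I)² = 121280 + (15 + 3*I)²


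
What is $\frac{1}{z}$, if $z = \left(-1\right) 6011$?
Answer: $- \frac{1}{6011} \approx -0.00016636$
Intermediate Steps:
$z = -6011$
$\frac{1}{z} = \frac{1}{-6011} = - \frac{1}{6011}$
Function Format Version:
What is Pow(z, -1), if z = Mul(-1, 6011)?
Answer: Rational(-1, 6011) ≈ -0.00016636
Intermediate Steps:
z = -6011
Pow(z, -1) = Pow(-6011, -1) = Rational(-1, 6011)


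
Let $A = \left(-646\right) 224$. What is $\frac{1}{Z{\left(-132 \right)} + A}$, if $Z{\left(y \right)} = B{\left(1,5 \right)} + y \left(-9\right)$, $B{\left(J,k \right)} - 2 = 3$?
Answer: $- \frac{1}{143511} \approx -6.9681 \cdot 10^{-6}$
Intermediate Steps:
$B{\left(J,k \right)} = 5$ ($B{\left(J,k \right)} = 2 + 3 = 5$)
$A = -144704$
$Z{\left(y \right)} = 5 - 9 y$ ($Z{\left(y \right)} = 5 + y \left(-9\right) = 5 - 9 y$)
$\frac{1}{Z{\left(-132 \right)} + A} = \frac{1}{\left(5 - -1188\right) - 144704} = \frac{1}{\left(5 + 1188\right) - 144704} = \frac{1}{1193 - 144704} = \frac{1}{-143511} = - \frac{1}{143511}$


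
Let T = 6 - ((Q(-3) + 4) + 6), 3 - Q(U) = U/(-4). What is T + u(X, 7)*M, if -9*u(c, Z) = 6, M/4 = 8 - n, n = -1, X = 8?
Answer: -121/4 ≈ -30.250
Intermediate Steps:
M = 36 (M = 4*(8 - 1*(-1)) = 4*(8 + 1) = 4*9 = 36)
Q(U) = 3 + U/4 (Q(U) = 3 - U/(-4) = 3 - U*(-1)/4 = 3 - (-1)*U/4 = 3 + U/4)
u(c, Z) = -⅔ (u(c, Z) = -⅑*6 = -⅔)
T = -25/4 (T = 6 - (((3 + (¼)*(-3)) + 4) + 6) = 6 - (((3 - ¾) + 4) + 6) = 6 - ((9/4 + 4) + 6) = 6 - (25/4 + 6) = 6 - 1*49/4 = 6 - 49/4 = -25/4 ≈ -6.2500)
T + u(X, 7)*M = -25/4 - ⅔*36 = -25/4 - 24 = -121/4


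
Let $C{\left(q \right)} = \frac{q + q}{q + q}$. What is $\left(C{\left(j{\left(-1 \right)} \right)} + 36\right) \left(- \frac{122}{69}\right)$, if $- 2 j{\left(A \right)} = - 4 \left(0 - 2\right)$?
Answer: $- \frac{4514}{69} \approx -65.42$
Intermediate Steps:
$j{\left(A \right)} = -4$ ($j{\left(A \right)} = - \frac{\left(-4\right) \left(0 - 2\right)}{2} = - \frac{\left(-4\right) \left(-2\right)}{2} = \left(- \frac{1}{2}\right) 8 = -4$)
$C{\left(q \right)} = 1$ ($C{\left(q \right)} = \frac{2 q}{2 q} = 2 q \frac{1}{2 q} = 1$)
$\left(C{\left(j{\left(-1 \right)} \right)} + 36\right) \left(- \frac{122}{69}\right) = \left(1 + 36\right) \left(- \frac{122}{69}\right) = 37 \left(\left(-122\right) \frac{1}{69}\right) = 37 \left(- \frac{122}{69}\right) = - \frac{4514}{69}$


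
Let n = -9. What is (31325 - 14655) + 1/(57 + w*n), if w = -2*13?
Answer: 4850971/291 ≈ 16670.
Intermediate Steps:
w = -26
(31325 - 14655) + 1/(57 + w*n) = (31325 - 14655) + 1/(57 - 26*(-9)) = 16670 + 1/(57 + 234) = 16670 + 1/291 = 4850971/291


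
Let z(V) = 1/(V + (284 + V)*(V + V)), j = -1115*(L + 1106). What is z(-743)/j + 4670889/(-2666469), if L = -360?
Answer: -882368785748256693/503717603600299270 ≈ -1.7517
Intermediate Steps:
j = -831790 (j = -1115*(-360 + 1106) = -1115*746 = -831790)
z(V) = 1/(V + 2*V*(284 + V)) (z(V) = 1/(V + (284 + V)*(2*V)) = 1/(V + 2*V*(284 + V)))
z(-743)/j + 4670889/(-2666469) = (1/((-743)*(569 + 2*(-743))))/(-831790) + 4670889/(-2666469) = -1/(743*(569 - 1486))*(-1/831790) + 4670889*(-1/2666469) = -1/743/(-917)*(-1/831790) - 1556963/888823 = -1/743*(-1/917)*(-1/831790) - 1556963/888823 = (1/681331)*(-1/831790) - 1556963/888823 = -1/566724312490 - 1556963/888823 = -882368785748256693/503717603600299270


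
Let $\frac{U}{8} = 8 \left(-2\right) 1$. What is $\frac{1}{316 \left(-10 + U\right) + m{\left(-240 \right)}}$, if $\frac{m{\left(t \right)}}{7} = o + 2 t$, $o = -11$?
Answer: $- \frac{1}{47045} \approx -2.1256 \cdot 10^{-5}$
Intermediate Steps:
$U = -128$ ($U = 8 \cdot 8 \left(-2\right) 1 = 8 \left(\left(-16\right) 1\right) = 8 \left(-16\right) = -128$)
$m{\left(t \right)} = -77 + 14 t$ ($m{\left(t \right)} = 7 \left(-11 + 2 t\right) = -77 + 14 t$)
$\frac{1}{316 \left(-10 + U\right) + m{\left(-240 \right)}} = \frac{1}{316 \left(-10 - 128\right) + \left(-77 + 14 \left(-240\right)\right)} = \frac{1}{316 \left(-138\right) - 3437} = \frac{1}{-43608 - 3437} = \frac{1}{-47045} = - \frac{1}{47045}$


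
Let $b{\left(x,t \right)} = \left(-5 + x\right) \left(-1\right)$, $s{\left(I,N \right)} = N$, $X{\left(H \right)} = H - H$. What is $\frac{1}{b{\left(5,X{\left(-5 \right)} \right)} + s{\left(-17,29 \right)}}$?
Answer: $\frac{1}{29} \approx 0.034483$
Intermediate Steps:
$X{\left(H \right)} = 0$
$b{\left(x,t \right)} = 5 - x$
$\frac{1}{b{\left(5,X{\left(-5 \right)} \right)} + s{\left(-17,29 \right)}} = \frac{1}{\left(5 - 5\right) + 29} = \frac{1}{0 + 29} = \frac{1}{29}$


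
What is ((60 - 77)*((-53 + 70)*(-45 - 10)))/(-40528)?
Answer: -935/2384 ≈ -0.39220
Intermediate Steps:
((60 - 77)*((-53 + 70)*(-45 - 10)))/(-40528) = -289*(-55)*(-1/40528) = -17*(-935)*(-1/40528) = 15895*(-1/40528) = -935/2384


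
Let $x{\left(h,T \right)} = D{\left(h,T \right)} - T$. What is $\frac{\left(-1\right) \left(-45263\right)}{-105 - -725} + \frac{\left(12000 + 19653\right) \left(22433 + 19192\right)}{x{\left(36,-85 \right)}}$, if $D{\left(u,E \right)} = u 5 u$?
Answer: $\frac{163436389819}{814060} \approx 2.0077 \cdot 10^{5}$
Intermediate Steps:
$D{\left(u,E \right)} = 5 u^{2}$
$x{\left(h,T \right)} = - T + 5 h^{2}$ ($x{\left(h,T \right)} = 5 h^{2} - T = - T + 5 h^{2}$)
$\frac{\left(-1\right) \left(-45263\right)}{-105 - -725} + \frac{\left(12000 + 19653\right) \left(22433 + 19192\right)}{x{\left(36,-85 \right)}} = \frac{\left(-1\right) \left(-45263\right)}{-105 - -725} + \frac{\left(12000 + 19653\right) \left(22433 + 19192\right)}{\left(-1\right) \left(-85\right) + 5 \cdot 36^{2}} = \frac{45263}{-105 + 725} + \frac{31653 \cdot 41625}{85 + 5 \cdot 1296} = \frac{45263}{620} + \frac{1317556125}{85 + 6480} = 45263 \cdot \frac{1}{620} + \frac{1317556125}{6565} = \frac{45263}{620} + 1317556125 \cdot \frac{1}{6565} = \frac{45263}{620} + \frac{263511225}{1313} = \frac{163436389819}{814060}$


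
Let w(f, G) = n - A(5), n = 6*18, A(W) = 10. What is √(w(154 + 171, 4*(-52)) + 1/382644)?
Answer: √44286452453/21258 ≈ 9.8995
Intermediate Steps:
n = 108
w(f, G) = 98 (w(f, G) = 108 - 1*10 = 108 - 10 = 98)
√(w(154 + 171, 4*(-52)) + 1/382644) = √(98 + 1/382644) = √(37499113/382644) = √44286452453/21258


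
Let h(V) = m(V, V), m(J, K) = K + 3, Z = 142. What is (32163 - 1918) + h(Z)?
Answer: 30390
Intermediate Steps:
m(J, K) = 3 + K
h(V) = 3 + V
(32163 - 1918) + h(Z) = (32163 - 1918) + (3 + 142) = 30245 + 145 = 30390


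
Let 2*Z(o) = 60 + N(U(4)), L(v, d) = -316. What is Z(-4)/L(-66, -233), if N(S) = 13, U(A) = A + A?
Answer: -73/632 ≈ -0.11551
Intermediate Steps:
U(A) = 2*A
Z(o) = 73/2 (Z(o) = (60 + 13)/2 = (½)*73 = 73/2)
Z(-4)/L(-66, -233) = (73/2)/(-316) = (73/2)*(-1/316) = -73/632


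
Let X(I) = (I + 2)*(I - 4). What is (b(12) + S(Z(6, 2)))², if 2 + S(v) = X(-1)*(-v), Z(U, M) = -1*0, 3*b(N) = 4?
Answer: 4/9 ≈ 0.44444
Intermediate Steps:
b(N) = 4/3 (b(N) = (⅓)*4 = 4/3)
X(I) = (-4 + I)*(2 + I) (X(I) = (2 + I)*(-4 + I) = (-4 + I)*(2 + I))
Z(U, M) = 0
S(v) = -2 + 5*v (S(v) = -2 + (-8 + (-1)² - 2*(-1))*(-v) = -2 + (-8 + 1 + 2)*(-v) = -2 - (-5)*v = -2 + 5*v)
(b(12) + S(Z(6, 2)))² = (4/3 + (-2 + 5*0))² = (4/3 + (-2 + 0))² = (4/3 - 2)² = (-⅔)² = 4/9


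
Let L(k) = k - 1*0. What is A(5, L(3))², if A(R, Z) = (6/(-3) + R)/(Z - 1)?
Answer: 9/4 ≈ 2.2500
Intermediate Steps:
L(k) = k (L(k) = k + 0 = k)
A(R, Z) = (-2 + R)/(-1 + Z) (A(R, Z) = (6*(-⅓) + R)/(-1 + Z) = (-2 + R)/(-1 + Z))
A(5, L(3))² = ((-2 + 5)/(-1 + 3))² = (3/2)² = 9/4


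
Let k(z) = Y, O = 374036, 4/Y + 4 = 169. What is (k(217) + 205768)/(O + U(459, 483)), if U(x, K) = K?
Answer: 33951724/61795635 ≈ 0.54942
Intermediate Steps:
Y = 4/165 (Y = 4/(-4 + 169) = 4/165 ≈ 0.024242)
k(z) = 4/165
(k(217) + 205768)/(O + U(459, 483)) = (4/165 + 205768)/(374036 + 483) = (33951724/165)/374519 = (33951724/165)*(1/374519) = 33951724/61795635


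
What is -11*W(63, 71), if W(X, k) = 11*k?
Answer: -8591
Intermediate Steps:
-11*W(63, 71) = -121*71 = -11*781 = -8591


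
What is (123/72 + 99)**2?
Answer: 5841889/576 ≈ 10142.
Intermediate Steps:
(123/72 + 99)**2 = (123*(1/72) + 99)**2 = (41/24 + 99)**2 = (2417/24)**2 = 5841889/576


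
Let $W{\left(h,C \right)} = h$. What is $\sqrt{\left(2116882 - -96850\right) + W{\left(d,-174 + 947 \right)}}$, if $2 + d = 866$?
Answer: $2 \sqrt{553649} \approx 1488.2$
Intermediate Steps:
$d = 864$ ($d = -2 + 866 = 864$)
$\sqrt{\left(2116882 - -96850\right) + W{\left(d,-174 + 947 \right)}} = \sqrt{\left(2116882 - -96850\right) + 864} = \sqrt{\left(2116882 + 96850\right) + 864} = \sqrt{2213732 + 864} = \sqrt{2214596} = 2 \sqrt{553649}$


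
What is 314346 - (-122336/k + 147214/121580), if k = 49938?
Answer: 477136832115997/1517865510 ≈ 3.1435e+5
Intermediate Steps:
314346 - (-122336/k + 147214/121580) = 314346 - (-122336/49938 + 147214/121580) = 314346 - (-122336*1/49938 + 147214*(1/121580)) = 314346 - (-61168/24969 + 73607/60790) = 314346 - 1*(-1880509537/1517865510) = 314346 + 1880509537/1517865510 = 477136832115997/1517865510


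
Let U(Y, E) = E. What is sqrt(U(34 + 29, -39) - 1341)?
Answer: 2*I*sqrt(345) ≈ 37.148*I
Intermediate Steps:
sqrt(U(34 + 29, -39) - 1341) = sqrt(-39 - 1341) = sqrt(-1380) = 2*I*sqrt(345)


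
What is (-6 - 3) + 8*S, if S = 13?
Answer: 95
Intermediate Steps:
(-6 - 3) + 8*S = (-6 - 3) + 8*13 = -9 + 104 = 95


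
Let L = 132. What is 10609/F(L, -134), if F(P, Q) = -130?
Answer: -10609/130 ≈ -81.608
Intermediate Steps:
10609/F(L, -134) = 10609/(-130) = 10609*(-1/130) = -10609/130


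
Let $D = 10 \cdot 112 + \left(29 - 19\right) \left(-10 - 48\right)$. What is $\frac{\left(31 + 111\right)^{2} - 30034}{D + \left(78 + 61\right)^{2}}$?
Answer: $- \frac{9870}{19861} \approx -0.49695$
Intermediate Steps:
$D = 540$ ($D = 1120 + 10 \left(-58\right) = 1120 - 580 = 540$)
$\frac{\left(31 + 111\right)^{2} - 30034}{D + \left(78 + 61\right)^{2}} = \frac{\left(31 + 111\right)^{2} - 30034}{540 + \left(78 + 61\right)^{2}} = \frac{142^{2} - 30034}{540 + 139^{2}} = \frac{20164 - 30034}{540 + 19321} = - \frac{9870}{19861}$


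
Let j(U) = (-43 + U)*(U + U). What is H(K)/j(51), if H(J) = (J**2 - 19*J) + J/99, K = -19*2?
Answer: 53599/20196 ≈ 2.6539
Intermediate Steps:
j(U) = 2*U*(-43 + U) (j(U) = (-43 + U)*(2*U) = 2*U*(-43 + U))
K = -38
H(J) = J**2 - 1880*J/99 (H(J) = (J**2 - 19*J) + J*(1/99) = (J**2 - 19*J) + J/99 = J**2 - 1880*J/99)
H(K)/j(51) = ((1/99)*(-38)*(-1880 + 99*(-38)))/((2*51*(-43 + 51))) = ((1/99)*(-38)*(-1880 - 3762))/((2*51*8)) = ((1/99)*(-38)*(-5642))/816 = (214396/99)*(1/816) = 53599/20196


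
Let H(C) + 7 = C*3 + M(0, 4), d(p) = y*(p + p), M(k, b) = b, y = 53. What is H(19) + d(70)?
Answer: 7474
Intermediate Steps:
d(p) = 106*p (d(p) = 53*(p + p) = 53*(2*p) = 106*p)
H(C) = -3 + 3*C (H(C) = -7 + (C*3 + 4) = -7 + (3*C + 4) = -7 + (4 + 3*C) = -3 + 3*C)
H(19) + d(70) = (-3 + 3*19) + 106*70 = (-3 + 57) + 7420 = 54 + 7420 = 7474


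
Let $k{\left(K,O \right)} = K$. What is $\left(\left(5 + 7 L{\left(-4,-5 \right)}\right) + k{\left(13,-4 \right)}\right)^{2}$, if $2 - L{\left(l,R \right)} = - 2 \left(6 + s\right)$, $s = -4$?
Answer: $3600$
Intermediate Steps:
$L{\left(l,R \right)} = 6$ ($L{\left(l,R \right)} = 2 - - 2 \left(6 - 4\right) = 2 - \left(-2\right) 2 = 2 - -4 = 2 + 4 = 6$)
$\left(\left(5 + 7 L{\left(-4,-5 \right)}\right) + k{\left(13,-4 \right)}\right)^{2} = \left(\left(5 + 7 \cdot 6\right) + 13\right)^{2} = \left(\left(5 + 42\right) + 13\right)^{2} = \left(47 + 13\right)^{2} = 60^{2} = 3600$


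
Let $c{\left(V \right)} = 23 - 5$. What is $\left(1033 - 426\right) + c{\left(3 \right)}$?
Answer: $625$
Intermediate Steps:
$c{\left(V \right)} = 18$
$\left(1033 - 426\right) + c{\left(3 \right)} = \left(1033 - 426\right) + 18 = 607 + 18 = 625$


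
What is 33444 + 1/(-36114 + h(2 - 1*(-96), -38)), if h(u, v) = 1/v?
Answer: 45896304814/1372333 ≈ 33444.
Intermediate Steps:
33444 + 1/(-36114 + h(2 - 1*(-96), -38)) = 33444 + 1/(-36114 + 1/(-38)) = 33444 + 1/(-36114 - 1/38) = 33444 + 1/(-1372333/38) = 33444 - 38/1372333 = 45896304814/1372333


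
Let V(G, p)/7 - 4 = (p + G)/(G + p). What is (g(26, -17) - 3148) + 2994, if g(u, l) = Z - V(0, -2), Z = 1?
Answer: -188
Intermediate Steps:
V(G, p) = 35 (V(G, p) = 28 + 7*((p + G)/(G + p)) = 28 + 7*((G + p)/(G + p)) = 28 + 7*1 = 28 + 7 = 35)
g(u, l) = -34 (g(u, l) = 1 - 1*35 = 1 - 35 = -34)
(g(26, -17) - 3148) + 2994 = (-34 - 3148) + 2994 = -3182 + 2994 = -188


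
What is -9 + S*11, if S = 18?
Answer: 189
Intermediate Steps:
-9 + S*11 = -9 + 18*11 = -9 + 198 = 189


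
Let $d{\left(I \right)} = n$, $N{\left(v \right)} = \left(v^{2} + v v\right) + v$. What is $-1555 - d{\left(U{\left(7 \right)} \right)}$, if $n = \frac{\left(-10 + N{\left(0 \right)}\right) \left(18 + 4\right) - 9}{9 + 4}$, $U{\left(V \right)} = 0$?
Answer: $- \frac{19986}{13} \approx -1537.4$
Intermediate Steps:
$N{\left(v \right)} = v + 2 v^{2}$ ($N{\left(v \right)} = \left(v^{2} + v^{2}\right) + v = 2 v^{2} + v = v + 2 v^{2}$)
$n = - \frac{229}{13}$ ($n = \frac{\left(-10 + 0 \left(1 + 2 \cdot 0\right)\right) \left(18 + 4\right) - 9}{9 + 4} = \frac{\left(-10 + 0 \left(1 + 0\right)\right) 22 - 9}{13} = \left(\left(-10 + 0 \cdot 1\right) 22 - 9\right) \frac{1}{13} = \left(\left(-10 + 0\right) 22 - 9\right) \frac{1}{13} = \left(\left(-10\right) 22 - 9\right) \frac{1}{13} = \left(-220 - 9\right) \frac{1}{13} = \left(-229\right) \frac{1}{13} = - \frac{229}{13} \approx -17.615$)
$d{\left(I \right)} = - \frac{229}{13}$
$-1555 - d{\left(U{\left(7 \right)} \right)} = -1555 - - \frac{229}{13} = -1555 + \frac{229}{13} = - \frac{19986}{13}$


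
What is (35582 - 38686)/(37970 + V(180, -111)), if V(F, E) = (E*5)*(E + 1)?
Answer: -776/24755 ≈ -0.031347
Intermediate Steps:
V(F, E) = 5*E*(1 + E) (V(F, E) = (5*E)*(1 + E) = 5*E*(1 + E))
(35582 - 38686)/(37970 + V(180, -111)) = (35582 - 38686)/(37970 + 5*(-111)*(1 - 111)) = -3104/(37970 + 5*(-111)*(-110)) = -3104/(37970 + 61050) = -3104/99020 = -3104*1/99020 = -776/24755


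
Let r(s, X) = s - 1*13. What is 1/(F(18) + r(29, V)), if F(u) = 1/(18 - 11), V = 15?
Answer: 7/113 ≈ 0.061947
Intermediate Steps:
F(u) = ⅐ (F(u) = 1/7 = ⅐)
r(s, X) = -13 + s (r(s, X) = s - 13 = -13 + s)
1/(F(18) + r(29, V)) = 1/(⅐ + (-13 + 29)) = 1/(⅐ + 16) = 1/(113/7) = 7/113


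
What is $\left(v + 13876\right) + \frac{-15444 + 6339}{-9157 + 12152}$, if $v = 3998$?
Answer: $\frac{10704705}{599} \approx 17871.0$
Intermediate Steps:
$\left(v + 13876\right) + \frac{-15444 + 6339}{-9157 + 12152} = \left(3998 + 13876\right) + \frac{-15444 + 6339}{-9157 + 12152} = 17874 - \frac{9105}{2995} = 17874 - \frac{1821}{599} = \frac{10704705}{599}$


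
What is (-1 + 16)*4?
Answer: 60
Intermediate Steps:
(-1 + 16)*4 = 15*4 = 60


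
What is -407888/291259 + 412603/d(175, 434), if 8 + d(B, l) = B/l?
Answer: -7451001020222/137182989 ≈ -54314.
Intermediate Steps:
d(B, l) = -8 + B/l
-407888/291259 + 412603/d(175, 434) = -407888/291259 + 412603/(-8 + 175/434) = -407888*1/291259 + 412603/(-8 + 175*(1/434)) = -407888/291259 + 412603/(-8 + 25/62) = -407888/291259 + 412603/(-471/62) = -407888/291259 + 412603*(-62/471) = -407888/291259 - 25581386/471 = -7451001020222/137182989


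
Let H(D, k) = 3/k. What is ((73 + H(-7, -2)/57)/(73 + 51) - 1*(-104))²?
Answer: 242872538041/22202944 ≈ 10939.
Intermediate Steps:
((73 + H(-7, -2)/57)/(73 + 51) - 1*(-104))² = ((73 + (3/(-2))/57)/(73 + 51) - 1*(-104))² = ((73 + (3*(-½))*(1/57))/124 + 104)² = ((73 - 3/2*1/57)*(1/124) + 104)² = ((73 - 1/38)*(1/124) + 104)² = ((2773/38)*(1/124) + 104)² = (2773/4712 + 104)² = (492821/4712)² = 242872538041/22202944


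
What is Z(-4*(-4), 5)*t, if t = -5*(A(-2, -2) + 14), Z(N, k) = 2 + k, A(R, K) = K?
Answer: -420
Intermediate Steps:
t = -60 (t = -5*(-2 + 14) = -5*12 = -60)
Z(-4*(-4), 5)*t = (2 + 5)*(-60) = 7*(-60) = -420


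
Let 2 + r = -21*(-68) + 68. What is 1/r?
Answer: 1/1494 ≈ 0.00066934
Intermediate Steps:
r = 1494 (r = -2 + (-21*(-68) + 68) = -2 + (1428 + 68) = -2 + 1496 = 1494)
1/r = 1/1494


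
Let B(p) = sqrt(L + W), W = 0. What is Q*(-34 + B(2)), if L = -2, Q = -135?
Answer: 4590 - 135*I*sqrt(2) ≈ 4590.0 - 190.92*I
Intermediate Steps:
B(p) = I*sqrt(2) (B(p) = sqrt(-2 + 0) = sqrt(-2) = I*sqrt(2))
Q*(-34 + B(2)) = -135*(-34 + I*sqrt(2)) = 4590 - 135*I*sqrt(2)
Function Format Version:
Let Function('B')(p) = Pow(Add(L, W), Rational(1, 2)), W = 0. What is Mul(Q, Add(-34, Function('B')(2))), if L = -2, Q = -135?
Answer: Add(4590, Mul(-135, I, Pow(2, Rational(1, 2)))) ≈ Add(4590.0, Mul(-190.92, I))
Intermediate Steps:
Function('B')(p) = Mul(I, Pow(2, Rational(1, 2))) (Function('B')(p) = Pow(Add(-2, 0), Rational(1, 2)) = Pow(-2, Rational(1, 2)) = Mul(I, Pow(2, Rational(1, 2))))
Mul(Q, Add(-34, Function('B')(2))) = Mul(-135, Add(-34, Mul(I, Pow(2, Rational(1, 2))))) = Add(4590, Mul(-135, I, Pow(2, Rational(1, 2))))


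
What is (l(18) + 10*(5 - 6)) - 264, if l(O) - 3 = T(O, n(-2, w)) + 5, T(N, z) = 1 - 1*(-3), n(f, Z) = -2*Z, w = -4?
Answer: -262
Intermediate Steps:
T(N, z) = 4 (T(N, z) = 1 + 3 = 4)
l(O) = 12 (l(O) = 3 + (4 + 5) = 3 + 9 = 12)
(l(18) + 10*(5 - 6)) - 264 = (12 + 10*(5 - 6)) - 264 = (12 + 10*(-1)) - 264 = (12 - 10) - 264 = 2 - 264 = -262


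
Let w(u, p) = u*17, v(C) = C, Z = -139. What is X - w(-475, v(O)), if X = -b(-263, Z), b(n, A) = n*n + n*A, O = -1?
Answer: -97651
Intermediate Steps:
w(u, p) = 17*u
b(n, A) = n**2 + A*n
X = -105726 (X = -(-263)*(-139 - 263) = -(-263)*(-402) = -1*105726 = -105726)
X - w(-475, v(O)) = -105726 - 17*(-475) = -105726 - 1*(-8075) = -105726 + 8075 = -97651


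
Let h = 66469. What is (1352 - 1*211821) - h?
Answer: -276938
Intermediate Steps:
(1352 - 1*211821) - h = (1352 - 1*211821) - 1*66469 = (1352 - 211821) - 66469 = -210469 - 66469 = -276938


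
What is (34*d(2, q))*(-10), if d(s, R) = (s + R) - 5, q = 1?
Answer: 680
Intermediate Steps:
d(s, R) = -5 + R + s (d(s, R) = (R + s) - 5 = -5 + R + s)
(34*d(2, q))*(-10) = (34*(-5 + 1 + 2))*(-10) = (34*(-2))*(-10) = -68*(-10) = 680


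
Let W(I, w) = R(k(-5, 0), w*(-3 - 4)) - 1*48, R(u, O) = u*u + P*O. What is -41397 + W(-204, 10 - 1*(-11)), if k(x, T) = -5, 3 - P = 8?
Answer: -40685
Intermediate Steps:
P = -5 (P = 3 - 1*8 = 3 - 8 = -5)
R(u, O) = u**2 - 5*O (R(u, O) = u*u - 5*O = u**2 - 5*O)
W(I, w) = -23 + 35*w (W(I, w) = ((-5)**2 - 5*w*(-3 - 4)) - 1*48 = (25 - 5*w*(-7)) - 48 = (25 - (-35)*w) - 48 = (25 + 35*w) - 48 = -23 + 35*w)
-41397 + W(-204, 10 - 1*(-11)) = -41397 + (-23 + 35*(10 - 1*(-11))) = -41397 + (-23 + 35*(10 + 11)) = -41397 + (-23 + 35*21) = -41397 + (-23 + 735) = -41397 + 712 = -40685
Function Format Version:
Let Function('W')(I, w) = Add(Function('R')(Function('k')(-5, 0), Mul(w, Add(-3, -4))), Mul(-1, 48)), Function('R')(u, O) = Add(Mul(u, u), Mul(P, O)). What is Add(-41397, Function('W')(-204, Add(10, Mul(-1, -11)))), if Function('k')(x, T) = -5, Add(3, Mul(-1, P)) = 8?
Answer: -40685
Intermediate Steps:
P = -5 (P = Add(3, Mul(-1, 8)) = Add(3, -8) = -5)
Function('R')(u, O) = Add(Pow(u, 2), Mul(-5, O)) (Function('R')(u, O) = Add(Mul(u, u), Mul(-5, O)) = Add(Pow(u, 2), Mul(-5, O)))
Function('W')(I, w) = Add(-23, Mul(35, w)) (Function('W')(I, w) = Add(Add(Pow(-5, 2), Mul(-5, Mul(w, Add(-3, -4)))), Mul(-1, 48)) = Add(Add(25, Mul(-5, Mul(w, -7))), -48) = Add(Add(25, Mul(-5, Mul(-7, w))), -48) = Add(Add(25, Mul(35, w)), -48) = Add(-23, Mul(35, w)))
Add(-41397, Function('W')(-204, Add(10, Mul(-1, -11)))) = Add(-41397, Add(-23, Mul(35, Add(10, Mul(-1, -11))))) = Add(-41397, Add(-23, Mul(35, Add(10, 11)))) = Add(-41397, Add(-23, Mul(35, 21))) = Add(-41397, Add(-23, 735)) = Add(-41397, 712) = -40685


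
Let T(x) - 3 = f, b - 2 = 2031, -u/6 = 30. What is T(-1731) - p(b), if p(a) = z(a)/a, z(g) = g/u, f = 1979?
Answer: 356761/180 ≈ 1982.0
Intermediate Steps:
u = -180 (u = -6*30 = -180)
b = 2033 (b = 2 + 2031 = 2033)
T(x) = 1982 (T(x) = 3 + 1979 = 1982)
z(g) = -g/180 (z(g) = g/(-180) = g*(-1/180) = -g/180)
p(a) = -1/180 (p(a) = (-a/180)/a = -1/180)
T(-1731) - p(b) = 1982 - 1*(-1/180) = 1982 + 1/180 = 356761/180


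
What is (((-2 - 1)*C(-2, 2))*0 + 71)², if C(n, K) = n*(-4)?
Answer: 5041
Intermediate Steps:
C(n, K) = -4*n
(((-2 - 1)*C(-2, 2))*0 + 71)² = (((-2 - 1)*(-4*(-2)))*0 + 71)² = (-3*8*0 + 71)² = (-24*0 + 71)² = (0 + 71)² = 71² = 5041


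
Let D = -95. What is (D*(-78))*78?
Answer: 577980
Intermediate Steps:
(D*(-78))*78 = -95*(-78)*78 = 7410*78 = 577980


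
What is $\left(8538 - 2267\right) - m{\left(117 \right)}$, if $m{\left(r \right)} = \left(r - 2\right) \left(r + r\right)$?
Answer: $-20639$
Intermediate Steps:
$m{\left(r \right)} = 2 r \left(-2 + r\right)$ ($m{\left(r \right)} = \left(r - 2\right) 2 r = \left(-2 + r\right) 2 r = 2 r \left(-2 + r\right)$)
$\left(8538 - 2267\right) - m{\left(117 \right)} = \left(8538 - 2267\right) - 2 \cdot 117 \left(-2 + 117\right) = \left(8538 - 2267\right) - 2 \cdot 117 \cdot 115 = 6271 - 26910 = -20639$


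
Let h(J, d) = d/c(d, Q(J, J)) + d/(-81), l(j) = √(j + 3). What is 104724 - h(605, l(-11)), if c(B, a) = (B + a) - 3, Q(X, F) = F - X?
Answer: 20*(848256*√2 + 1272397*I)/(81*(2*√2 + 3*I)) ≈ 1.0472e+5 + 0.53406*I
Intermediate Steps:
l(j) = √(3 + j)
c(B, a) = -3 + B + a
h(J, d) = -d/81 + d/(-3 + d) (h(J, d) = d/(-3 + d + (J - J)) + d/(-81) = d/(-3 + d + 0) + d*(-1/81) = d/(-3 + d) - d/81 = -d/81 + d/(-3 + d))
104724 - h(605, l(-11)) = 104724 - √(3 - 11)*(84 - √(3 - 11))/(81*(-3 + √(3 - 11))) = 104724 - √(-8)*(84 - √(-8))/(81*(-3 + √(-8))) = 104724 - 2*I*√2*(84 - 2*I*√2)/(81*(-3 + 2*I*√2))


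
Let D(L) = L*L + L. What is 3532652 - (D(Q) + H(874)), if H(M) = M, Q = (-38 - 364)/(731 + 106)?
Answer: 274917150728/77841 ≈ 3.5318e+6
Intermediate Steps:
Q = -134/279 (Q = -402/837 = -402*1/837 = -134/279 ≈ -0.48029)
D(L) = L + L² (D(L) = L² + L = L + L²)
3532652 - (D(Q) + H(874)) = 3532652 - (-134*(1 - 134/279)/279 + 874) = 3532652 - (-134/279*145/279 + 874) = 3532652 - (-19430/77841 + 874) = 3532652 - 1*68013604/77841 = 3532652 - 68013604/77841 = 274917150728/77841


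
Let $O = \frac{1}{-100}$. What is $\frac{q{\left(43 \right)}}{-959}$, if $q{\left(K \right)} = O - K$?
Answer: $\frac{4301}{95900} \approx 0.044849$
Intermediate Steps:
$O = - \frac{1}{100} \approx -0.01$
$q{\left(K \right)} = - \frac{1}{100} - K$
$\frac{q{\left(43 \right)}}{-959} = \frac{- \frac{1}{100} - 43}{-959} = \left(- \frac{1}{100} - 43\right) \left(- \frac{1}{959}\right) = \left(- \frac{4301}{100}\right) \left(- \frac{1}{959}\right) = \frac{4301}{95900}$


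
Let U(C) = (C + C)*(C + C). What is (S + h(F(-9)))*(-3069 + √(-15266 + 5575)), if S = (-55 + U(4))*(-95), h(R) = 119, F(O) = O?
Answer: 2258784 - 736*I*√9691 ≈ 2.2588e+6 - 72454.0*I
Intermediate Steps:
U(C) = 4*C² (U(C) = (2*C)*(2*C) = 4*C²)
S = -855 (S = (-55 + 4*4²)*(-95) = (-55 + 4*16)*(-95) = (-55 + 64)*(-95) = 9*(-95) = -855)
(S + h(F(-9)))*(-3069 + √(-15266 + 5575)) = (-855 + 119)*(-3069 + √(-15266 + 5575)) = -736*(-3069 + √(-9691)) = -736*(-3069 + I*√9691) = 2258784 - 736*I*√9691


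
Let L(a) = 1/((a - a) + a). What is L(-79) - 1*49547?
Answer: -3914214/79 ≈ -49547.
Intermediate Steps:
L(a) = 1/a (L(a) = 1/(0 + a) = 1/a)
L(-79) - 1*49547 = 1/(-79) - 1*49547 = -1/79 - 49547 = -3914214/79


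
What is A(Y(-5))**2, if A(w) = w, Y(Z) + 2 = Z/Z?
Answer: 1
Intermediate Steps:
Y(Z) = -1 (Y(Z) = -2 + Z/Z = -2 + 1 = -1)
A(Y(-5))**2 = (-1)**2 = 1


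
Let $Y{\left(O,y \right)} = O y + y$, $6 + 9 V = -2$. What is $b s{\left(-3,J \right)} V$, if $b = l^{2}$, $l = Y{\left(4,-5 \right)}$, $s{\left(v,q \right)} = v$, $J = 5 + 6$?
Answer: $\frac{5000}{3} \approx 1666.7$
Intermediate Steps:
$J = 11$
$V = - \frac{8}{9}$ ($V = - \frac{2}{3} + \frac{1}{9} \left(-2\right) = - \frac{2}{3} - \frac{2}{9} = - \frac{8}{9} \approx -0.88889$)
$Y{\left(O,y \right)} = y + O y$
$l = -25$ ($l = - 5 \left(1 + 4\right) = \left(-5\right) 5 = -25$)
$b = 625$ ($b = \left(-25\right)^{2} = 625$)
$b s{\left(-3,J \right)} V = 625 \left(-3\right) \left(- \frac{8}{9}\right) = \left(-1875\right) \left(- \frac{8}{9}\right) = \frac{5000}{3}$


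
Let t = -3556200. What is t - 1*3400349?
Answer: -6956549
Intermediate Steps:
t - 1*3400349 = -3556200 - 1*3400349 = -3556200 - 3400349 = -6956549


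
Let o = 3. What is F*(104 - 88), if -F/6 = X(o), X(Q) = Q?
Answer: -288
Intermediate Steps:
F = -18 (F = -6*3 = -18)
F*(104 - 88) = -18*(104 - 88) = -18*16 = -288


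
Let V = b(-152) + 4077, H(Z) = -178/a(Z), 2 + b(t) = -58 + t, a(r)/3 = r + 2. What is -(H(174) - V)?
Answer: 1020449/264 ≈ 3865.3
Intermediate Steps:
a(r) = 6 + 3*r (a(r) = 3*(r + 2) = 3*(2 + r) = 6 + 3*r)
b(t) = -60 + t (b(t) = -2 + (-58 + t) = -60 + t)
H(Z) = -178/(6 + 3*Z)
V = 3865 (V = (-60 - 152) + 4077 = -212 + 4077 = 3865)
-(H(174) - V) = -(-178/(6 + 3*174) - 1*3865) = -(-178/(6 + 522) - 3865) = -(-178/528 - 3865) = -(-178*1/528 - 3865) = -(-89/264 - 3865) = -1*(-1020449/264) = 1020449/264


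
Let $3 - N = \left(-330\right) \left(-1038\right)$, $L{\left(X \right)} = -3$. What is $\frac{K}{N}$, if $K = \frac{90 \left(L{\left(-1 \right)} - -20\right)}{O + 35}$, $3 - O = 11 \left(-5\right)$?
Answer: $- \frac{170}{3539549} \approx -4.8029 \cdot 10^{-5}$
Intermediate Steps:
$O = 58$ ($O = 3 - 11 \left(-5\right) = 3 - -55 = 3 + 55 = 58$)
$N = -342537$ ($N = 3 - \left(-330\right) \left(-1038\right) = 3 - 342540 = -342537$)
$K = \frac{510}{31}$ ($K = \frac{90 \left(-3 - -20\right)}{58 + 35} = \frac{90 \left(-3 + 20\right)}{93} = 90 \cdot 17 \cdot \frac{1}{93} = 1530 \cdot \frac{1}{93} = \frac{510}{31} \approx 16.452$)
$\frac{K}{N} = \frac{510}{31 \left(-342537\right)} = \frac{510}{31} \left(- \frac{1}{342537}\right) = - \frac{170}{3539549}$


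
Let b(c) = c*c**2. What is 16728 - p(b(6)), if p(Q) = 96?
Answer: 16632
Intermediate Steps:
b(c) = c**3
16728 - p(b(6)) = 16728 - 1*96 = 16728 - 96 = 16632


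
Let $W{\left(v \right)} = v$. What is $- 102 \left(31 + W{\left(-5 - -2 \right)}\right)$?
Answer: $-2856$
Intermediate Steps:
$- 102 \left(31 + W{\left(-5 - -2 \right)}\right) = - 102 \left(31 - 3\right) = \left(-102\right) 28 = -2856$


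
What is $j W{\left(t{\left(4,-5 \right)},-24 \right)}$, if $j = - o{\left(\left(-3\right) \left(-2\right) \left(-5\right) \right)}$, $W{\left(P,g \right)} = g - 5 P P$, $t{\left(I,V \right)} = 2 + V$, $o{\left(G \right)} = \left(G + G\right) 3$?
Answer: $-12420$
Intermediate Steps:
$o{\left(G \right)} = 6 G$ ($o{\left(G \right)} = 2 G 3 = 6 G$)
$W{\left(P,g \right)} = g - 5 P^{2}$
$j = 180$ ($j = - 6 \left(-3\right) \left(-2\right) \left(-5\right) = - 6 \cdot 6 \left(-5\right) = - 6 \left(-30\right) = \left(-1\right) \left(-180\right) = 180$)
$j W{\left(t{\left(4,-5 \right)},-24 \right)} = 180 \left(-24 - 5 \left(2 - 5\right)^{2}\right) = 180 \left(-24 - 5 \left(-3\right)^{2}\right) = 180 \left(-24 - 45\right) = 180 \left(-69\right) = -12420$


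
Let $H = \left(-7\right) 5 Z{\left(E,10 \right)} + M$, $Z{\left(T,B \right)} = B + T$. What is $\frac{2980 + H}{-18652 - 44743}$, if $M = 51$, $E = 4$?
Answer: $- \frac{2541}{63395} \approx -0.040082$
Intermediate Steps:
$H = -439$ ($H = \left(-7\right) 5 \left(10 + 4\right) + 51 = \left(-35\right) 14 + 51 = -490 + 51 = -439$)
$\frac{2980 + H}{-18652 - 44743} = \frac{2980 - 439}{-18652 - 44743} = \frac{2541}{-63395} = 2541 \left(- \frac{1}{63395}\right) = - \frac{2541}{63395}$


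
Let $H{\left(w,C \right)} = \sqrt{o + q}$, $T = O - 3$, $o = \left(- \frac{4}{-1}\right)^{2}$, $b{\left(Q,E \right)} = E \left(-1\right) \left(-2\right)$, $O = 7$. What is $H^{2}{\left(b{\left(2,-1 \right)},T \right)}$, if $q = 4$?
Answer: $20$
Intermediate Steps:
$b{\left(Q,E \right)} = 2 E$ ($b{\left(Q,E \right)} = - E \left(-2\right) = 2 E$)
$o = 16$ ($o = \left(\left(-4\right) \left(-1\right)\right)^{2} = 4^{2} = 16$)
$T = 4$ ($T = 7 - 3 = 4$)
$H{\left(w,C \right)} = 2 \sqrt{5}$ ($H{\left(w,C \right)} = \sqrt{16 + 4} = \sqrt{20} = 2 \sqrt{5}$)
$H^{2}{\left(b{\left(2,-1 \right)},T \right)} = \left(2 \sqrt{5}\right)^{2} = 20$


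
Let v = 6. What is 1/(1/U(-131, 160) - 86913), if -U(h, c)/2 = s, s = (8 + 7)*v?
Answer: -180/15644341 ≈ -1.1506e-5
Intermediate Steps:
s = 90 (s = (8 + 7)*6 = 15*6 = 90)
U(h, c) = -180 (U(h, c) = -2*90 = -180)
1/(1/U(-131, 160) - 86913) = 1/(1/(-180) - 86913) = 1/(-1/180 - 86913) = 1/(-15644341/180) = -180/15644341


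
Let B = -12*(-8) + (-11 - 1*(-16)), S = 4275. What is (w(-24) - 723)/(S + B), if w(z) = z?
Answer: -747/4376 ≈ -0.17070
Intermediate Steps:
B = 101 (B = 96 + (-11 + 16) = 96 + 5 = 101)
(w(-24) - 723)/(S + B) = (-24 - 723)/(4275 + 101) = -747/4376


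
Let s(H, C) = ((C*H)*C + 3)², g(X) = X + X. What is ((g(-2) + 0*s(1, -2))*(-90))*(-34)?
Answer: -12240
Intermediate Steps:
g(X) = 2*X
s(H, C) = (3 + H*C²)² (s(H, C) = (H*C² + 3)² = (3 + H*C²)²)
((g(-2) + 0*s(1, -2))*(-90))*(-34) = ((2*(-2) + 0*(3 + 1*(-2)²)²)*(-90))*(-34) = ((-4 + 0*(3 + 1*4)²)*(-90))*(-34) = ((-4 + 0*(3 + 4)²)*(-90))*(-34) = ((-4 + 0*7²)*(-90))*(-34) = ((-4 + 0*49)*(-90))*(-34) = ((-4 + 0)*(-90))*(-34) = -4*(-90)*(-34) = 360*(-34) = -12240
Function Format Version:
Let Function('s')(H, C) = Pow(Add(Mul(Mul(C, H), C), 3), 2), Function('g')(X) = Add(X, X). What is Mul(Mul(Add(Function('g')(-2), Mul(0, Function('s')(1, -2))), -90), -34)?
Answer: -12240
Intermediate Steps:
Function('g')(X) = Mul(2, X)
Function('s')(H, C) = Pow(Add(3, Mul(H, Pow(C, 2))), 2) (Function('s')(H, C) = Pow(Add(Mul(H, Pow(C, 2)), 3), 2) = Pow(Add(3, Mul(H, Pow(C, 2))), 2))
Mul(Mul(Add(Function('g')(-2), Mul(0, Function('s')(1, -2))), -90), -34) = Mul(Mul(Add(Mul(2, -2), Mul(0, Pow(Add(3, Mul(1, Pow(-2, 2))), 2))), -90), -34) = Mul(Mul(Add(-4, Mul(0, Pow(Add(3, Mul(1, 4)), 2))), -90), -34) = Mul(Mul(Add(-4, Mul(0, Pow(Add(3, 4), 2))), -90), -34) = Mul(Mul(Add(-4, Mul(0, Pow(7, 2))), -90), -34) = Mul(Mul(Add(-4, Mul(0, 49)), -90), -34) = Mul(Mul(Add(-4, 0), -90), -34) = Mul(Mul(-4, -90), -34) = Mul(360, -34) = -12240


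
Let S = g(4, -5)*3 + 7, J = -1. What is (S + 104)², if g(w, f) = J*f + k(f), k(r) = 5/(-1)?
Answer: 12321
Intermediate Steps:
k(r) = -5 (k(r) = 5*(-1) = -5)
g(w, f) = -5 - f (g(w, f) = -f - 5 = -5 - f)
S = 7 (S = (-5 - 1*(-5))*3 + 7 = (-5 + 5)*3 + 7 = 0*3 + 7 = 0 + 7 = 7)
(S + 104)² = (7 + 104)² = 111² = 12321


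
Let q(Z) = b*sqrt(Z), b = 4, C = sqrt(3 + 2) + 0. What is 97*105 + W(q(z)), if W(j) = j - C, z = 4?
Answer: 10193 - sqrt(5) ≈ 10191.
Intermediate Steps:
C = sqrt(5) (C = sqrt(5) + 0 = sqrt(5) ≈ 2.2361)
q(Z) = 4*sqrt(Z)
W(j) = j - sqrt(5)
97*105 + W(q(z)) = 97*105 + (4*sqrt(4) - sqrt(5)) = 10185 + (4*2 - sqrt(5)) = 10185 + (8 - sqrt(5)) = 10193 - sqrt(5)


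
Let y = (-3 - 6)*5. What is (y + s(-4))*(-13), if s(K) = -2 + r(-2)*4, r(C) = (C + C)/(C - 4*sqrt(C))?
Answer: 13*(-39*I + 94*sqrt(2))/(-I + 2*sqrt(2)) ≈ 599.44 + 32.684*I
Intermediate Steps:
r(C) = 2*C/(C - 4*sqrt(C)) (r(C) = (2*C)/(C - 4*sqrt(C)) = 2*C/(C - 4*sqrt(C)))
s(K) = -2 - 16/(-2 - 4*I*sqrt(2)) (s(K) = -2 + (2*(-2)/(-2 - 4*I*sqrt(2)))*4 = -2 - 4/(-2 - 4*I*sqrt(2))*4 = -2 - 16/(-2 - 4*I*sqrt(2)))
y = -45 (y = -9*5 = -45)
(y + s(-4))*(-13) = (-45 + (-10/9 - 16*I*sqrt(2)/9))*(-13) = (-415/9 - 16*I*sqrt(2)/9)*(-13) = 5395/9 + 208*I*sqrt(2)/9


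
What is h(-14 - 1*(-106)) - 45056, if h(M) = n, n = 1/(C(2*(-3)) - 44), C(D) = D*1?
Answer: -2252801/50 ≈ -45056.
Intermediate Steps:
C(D) = D
n = -1/50 (n = 1/(2*(-3) - 44) = 1/(-6 - 44) = 1/(-50) = -1/50 ≈ -0.020000)
h(M) = -1/50
h(-14 - 1*(-106)) - 45056 = -1/50 - 45056 = -2252801/50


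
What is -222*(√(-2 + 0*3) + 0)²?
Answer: 444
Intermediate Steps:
-222*(√(-2 + 0*3) + 0)² = -222*(√(-2 + 0) + 0)² = -222*(√(-2) + 0)² = -222*(I*√2 + 0)² = -222*(I*√2)² = -222*(-2) = 444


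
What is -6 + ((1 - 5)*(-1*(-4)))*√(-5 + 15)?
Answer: -6 - 16*√10 ≈ -56.596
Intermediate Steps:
-6 + ((1 - 5)*(-1*(-4)))*√(-5 + 15) = -6 + (-4*4)*√10 = -6 - 16*√10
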